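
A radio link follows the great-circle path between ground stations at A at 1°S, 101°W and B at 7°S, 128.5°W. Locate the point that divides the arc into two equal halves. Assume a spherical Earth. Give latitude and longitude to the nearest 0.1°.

The haversine formula gives a central angle δ ≈ 0.490 rad (28.1°) between the endpoints.
Interpolate at f = 1/2 with slerp weights a = sin((1−f)δ)/sin δ ≈ 0.515, b = sin(fδ)/sin δ ≈ 0.515.
p = a·p₁ + b·p₂ ≈ (-0.417, -0.906, -0.072); φ = arcsin(p_z) ≈ -4.12°, λ = atan2(p_y, p_x) ≈ -114.70°.

≈ 4.1°S, 114.7°W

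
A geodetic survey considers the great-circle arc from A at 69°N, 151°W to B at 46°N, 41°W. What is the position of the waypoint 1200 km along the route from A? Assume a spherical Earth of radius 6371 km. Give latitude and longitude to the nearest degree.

≈ 73°N, 120°W

Write both endpoints as unit vectors p₁, p₂ with components (cos φ cos λ, cos φ sin λ, sin φ).
The central angle between the endpoints is δ = arccos(p₁·p₂) ≈ 0.944 rad (54.1°). The total great-circle distance is δ·R ≈ 0.944 × 6371 ≈ 6015 km, so the target fraction is f = 1200/6015 ≈ 0.199.
Interpolate at f ≈ 0.199 with slerp weights a = sin((1−f)δ)/sin δ ≈ 0.847, b = sin(fδ)/sin δ ≈ 0.231.
p = a·p₁ + b·p₂ ≈ (-0.144, -0.252, 0.957); φ = arcsin(p_z) ≈ 73.10°, λ = atan2(p_y, p_x) ≈ -119.74°.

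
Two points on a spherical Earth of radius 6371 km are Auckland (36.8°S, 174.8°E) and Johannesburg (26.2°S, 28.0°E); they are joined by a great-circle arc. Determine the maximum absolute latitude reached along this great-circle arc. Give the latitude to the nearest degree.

The great circle lies in the plane with unit normal n̂ = (p₁ × p₂)/|p₁ × p₂|.
Here n̂_z ≈ -0.418; the vertex latitude is φ_max = arccos|n̂_z| ≈ 65.3°.

≈ 65°S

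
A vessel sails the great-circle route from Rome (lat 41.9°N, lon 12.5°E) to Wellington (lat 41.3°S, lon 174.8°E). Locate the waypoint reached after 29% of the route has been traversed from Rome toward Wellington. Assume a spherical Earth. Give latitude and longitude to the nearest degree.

The haversine formula gives a central angle δ ≈ 2.911 rad (166.8°) between the endpoints.
Interpolate at f = 0.29 with slerp weights a = sin((1−f)δ)/sin δ ≈ 3.844, b = sin(fδ)/sin δ ≈ 3.267.
p = a·p₁ + b·p₂ ≈ (0.350, 0.842, 0.411); φ = arcsin(p_z) ≈ 24.29°, λ = atan2(p_y, p_x) ≈ 67.45°.

≈ lat 24°N, lon 67°E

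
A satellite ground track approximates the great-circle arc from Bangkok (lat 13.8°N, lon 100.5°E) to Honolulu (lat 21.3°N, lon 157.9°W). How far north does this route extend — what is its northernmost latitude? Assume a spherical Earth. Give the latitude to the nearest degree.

The great circle lies in the plane with unit normal n̂ = (p₁ × p₂)/|p₁ × p₂|.
Here n̂_z ≈ +0.890; the vertex latitude is φ_max = arccos|n̂_z| ≈ 27.1°.

≈ 27°N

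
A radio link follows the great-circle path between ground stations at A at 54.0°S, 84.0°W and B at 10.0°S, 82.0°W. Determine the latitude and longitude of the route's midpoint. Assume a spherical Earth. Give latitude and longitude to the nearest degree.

≈ 32°S, 83°W

Convert each endpoint to a unit vector on the sphere (x = cos φ cos λ, y = cos φ sin λ, z = sin φ).
The central angle between the endpoints is δ = arccos(p₁·p₂) ≈ 0.768 rad (44.0°).
Interpolate at f = 1/2 with slerp weights a = sin((1−f)δ)/sin δ ≈ 0.539, b = sin(fδ)/sin δ ≈ 0.539.
p = a·p₁ + b·p₂ ≈ (0.107, -0.841, -0.530); φ = arcsin(p_z) ≈ -32.00°, λ = atan2(p_y, p_x) ≈ -82.75°.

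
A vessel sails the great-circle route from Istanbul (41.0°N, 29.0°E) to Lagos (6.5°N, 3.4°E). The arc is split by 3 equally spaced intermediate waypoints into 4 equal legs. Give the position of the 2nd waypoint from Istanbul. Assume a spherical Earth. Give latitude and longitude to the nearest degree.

≈ 24°N, 14°E

From cos δ = sin φ₁ sin φ₂ + cos φ₁ cos φ₂ cos Δλ, the central angle is δ ≈ 0.722 rad (41.4°).
Interpolate at f = 2/4 with slerp weights a = sin((1−f)δ)/sin δ ≈ 0.534, b = sin(fδ)/sin δ ≈ 0.534.
p = a·p₁ + b·p₂ ≈ (0.883, 0.227, 0.411); φ = arcsin(p_z) ≈ 24.28°, λ = atan2(p_y, p_x) ≈ 14.42°.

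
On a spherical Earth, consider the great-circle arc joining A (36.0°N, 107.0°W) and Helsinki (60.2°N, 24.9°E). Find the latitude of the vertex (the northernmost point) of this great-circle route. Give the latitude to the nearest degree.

≈ 72°N

The great circle lies in the plane with unit normal n̂ = (p₁ × p₂)/|p₁ × p₂|.
Here n̂_z ≈ +0.308; the vertex latitude is φ_max = arccos|n̂_z| ≈ 72.0°.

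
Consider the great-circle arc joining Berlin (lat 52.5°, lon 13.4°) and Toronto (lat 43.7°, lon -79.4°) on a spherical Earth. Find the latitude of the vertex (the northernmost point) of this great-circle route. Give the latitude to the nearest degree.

The great circle lies in the plane with unit normal n̂ = (p₁ × p₂)/|p₁ × p₂|.
Here n̂_z ≈ -0.517; the vertex latitude is φ_max = arccos|n̂_z| ≈ 58.9°.
Check via Clairaut: cos φ_max = |cos φ₁| · sin C = cos(52.5°)·sin(58.1°) ≈ 0.517, again giving ≈ 58.9°.

≈ 59°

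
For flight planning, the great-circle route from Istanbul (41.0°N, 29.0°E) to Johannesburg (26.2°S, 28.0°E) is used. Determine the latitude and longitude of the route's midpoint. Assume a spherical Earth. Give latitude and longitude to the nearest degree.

≈ 7°N, 28°E

Convert each endpoint to a unit vector on the sphere (x = cos φ cos λ, y = cos φ sin λ, z = sin φ).
The central angle between the endpoints is δ = arccos(p₁·p₂) ≈ 1.173 rad (67.2°).
Interpolate at f = 1/2 with slerp weights a = sin((1−f)δ)/sin δ ≈ 0.600, b = sin(fδ)/sin δ ≈ 0.600.
p = a·p₁ + b·p₂ ≈ (0.872, 0.473, 0.129); φ = arcsin(p_z) ≈ 7.40°, λ = atan2(p_y, p_x) ≈ 28.46°.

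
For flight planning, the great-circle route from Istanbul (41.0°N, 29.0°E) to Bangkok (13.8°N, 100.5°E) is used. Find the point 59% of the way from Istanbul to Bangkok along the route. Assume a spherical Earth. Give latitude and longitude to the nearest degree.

Write both endpoints as unit vectors p₁, p₂ with components (cos φ cos λ, cos φ sin λ, sin φ).
The central angle between the endpoints is δ = arccos(p₁·p₂) ≈ 1.171 rad (67.1°).
Interpolate at f = 0.59 with slerp weights a = sin((1−f)δ)/sin δ ≈ 0.501, b = sin(fδ)/sin δ ≈ 0.692.
p = a·p₁ + b·p₂ ≈ (0.209, 0.844, 0.494); φ = arcsin(p_z) ≈ 29.60°, λ = atan2(p_y, p_x) ≈ 76.12°.

≈ 30°N, 76°E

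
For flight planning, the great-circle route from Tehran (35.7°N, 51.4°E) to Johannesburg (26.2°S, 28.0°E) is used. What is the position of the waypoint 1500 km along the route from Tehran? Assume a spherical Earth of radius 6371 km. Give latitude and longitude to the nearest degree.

The haversine formula gives a central angle δ ≈ 1.147 rad (65.7°) between the endpoints. The total great-circle distance is δ·R ≈ 1.147 × 6371 ≈ 7309 km, so the target fraction is f = 1500/7309 ≈ 0.205.
Interpolate at f ≈ 0.205 with slerp weights a = sin((1−f)δ)/sin δ ≈ 0.867, b = sin(fδ)/sin δ ≈ 0.256.
p = a·p₁ + b·p₂ ≈ (0.642, 0.658, 0.393); φ = arcsin(p_z) ≈ 23.15°, λ = atan2(p_y, p_x) ≈ 45.71°.

≈ 23°N, 46°E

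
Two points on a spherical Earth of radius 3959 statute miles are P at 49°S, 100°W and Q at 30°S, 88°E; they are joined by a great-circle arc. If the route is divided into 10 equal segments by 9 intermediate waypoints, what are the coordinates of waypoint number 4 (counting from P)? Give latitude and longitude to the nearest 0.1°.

Convert each endpoint to a unit vector on the sphere (x = cos φ cos λ, y = cos φ sin λ, z = sin φ).
The central angle between the endpoints is δ = arccos(p₁·p₂) ≈ 1.757 rad (100.7°).
Interpolate at f = 4/10 with slerp weights a = sin((1−f)δ)/sin δ ≈ 0.885, b = sin(fδ)/sin δ ≈ 0.658.
p = a·p₁ + b·p₂ ≈ (-0.081, -0.002, -0.997); φ = arcsin(p_z) ≈ -85.36°, λ = atan2(p_y, p_x) ≈ -178.31°.

≈ 85.4°S, 178.3°W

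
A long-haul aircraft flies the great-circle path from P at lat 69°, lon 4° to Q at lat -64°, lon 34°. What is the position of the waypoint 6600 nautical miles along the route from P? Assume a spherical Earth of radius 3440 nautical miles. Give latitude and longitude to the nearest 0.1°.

Write both endpoints as unit vectors p₁, p₂ with components (cos φ cos λ, cos φ sin λ, sin φ).
The central angle between the endpoints is δ = arccos(p₁·p₂) ≈ 2.350 rad (134.7°). The total great-circle distance is δ·R ≈ 2.350 × 3440 ≈ 8086 nmi, so the target fraction is f = 6600/8086 ≈ 0.816.
Interpolate at f ≈ 0.816 with slerp weights a = sin((1−f)δ)/sin δ ≈ 0.589, b = sin(fδ)/sin δ ≈ 1.322.
p = a·p₁ + b·p₂ ≈ (0.691, 0.339, -0.639); φ = arcsin(p_z) ≈ -39.70°, λ = atan2(p_y, p_x) ≈ 26.12°.

≈ lat -39.7°, lon 26.1°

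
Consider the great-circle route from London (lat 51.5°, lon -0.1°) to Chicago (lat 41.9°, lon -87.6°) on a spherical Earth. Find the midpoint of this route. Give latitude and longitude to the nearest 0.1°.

≈ lat 55.7°, lon -48.7°

Write both endpoints as unit vectors p₁, p₂ with components (cos φ cos λ, cos φ sin λ, sin φ).
The central angle between the endpoints is δ = arccos(p₁·p₂) ≈ 0.997 rad (57.1°).
Interpolate at f = 1/2 with slerp weights a = sin((1−f)δ)/sin δ ≈ 0.569, b = sin(fδ)/sin δ ≈ 0.569.
p = a·p₁ + b·p₂ ≈ (0.372, -0.424, 0.826); φ = arcsin(p_z) ≈ 55.66°, λ = atan2(p_y, p_x) ≈ -48.73°.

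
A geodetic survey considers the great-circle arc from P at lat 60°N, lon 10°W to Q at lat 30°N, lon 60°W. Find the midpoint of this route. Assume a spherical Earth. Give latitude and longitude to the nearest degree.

≈ lat 48°N, lon 42°W

Write both endpoints as unit vectors p₁, p₂ with components (cos φ cos λ, cos φ sin λ, sin φ).
The central angle between the endpoints is δ = arccos(p₁·p₂) ≈ 0.779 rad (44.7°).
Interpolate at f = 1/2 with slerp weights a = sin((1−f)δ)/sin δ ≈ 0.541, b = sin(fδ)/sin δ ≈ 0.541.
p = a·p₁ + b·p₂ ≈ (0.500, -0.452, 0.738); φ = arcsin(p_z) ≈ 47.59°, λ = atan2(p_y, p_x) ≈ -42.12°.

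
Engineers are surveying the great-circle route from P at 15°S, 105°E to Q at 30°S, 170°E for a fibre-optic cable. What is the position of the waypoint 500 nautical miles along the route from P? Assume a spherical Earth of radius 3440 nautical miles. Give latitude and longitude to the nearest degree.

Convert each endpoint to a unit vector on the sphere (x = cos φ cos λ, y = cos φ sin λ, z = sin φ).
The central angle between the endpoints is δ = arccos(p₁·p₂) ≈ 1.067 rad (61.1°). The total great-circle distance is δ·R ≈ 1.067 × 3440 ≈ 3670 nmi, so the target fraction is f = 500/3670 ≈ 0.136.
Interpolate at f ≈ 0.136 with slerp weights a = sin((1−f)δ)/sin δ ≈ 0.910, b = sin(fδ)/sin δ ≈ 0.165.
p = a·p₁ + b·p₂ ≈ (-0.368, 0.874, -0.318); φ = arcsin(p_z) ≈ -18.55°, λ = atan2(p_y, p_x) ≈ 112.87°.

≈ 19°S, 113°E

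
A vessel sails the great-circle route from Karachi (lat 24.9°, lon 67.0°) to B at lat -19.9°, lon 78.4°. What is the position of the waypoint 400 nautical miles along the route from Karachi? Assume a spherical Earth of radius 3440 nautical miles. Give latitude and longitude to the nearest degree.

Write both endpoints as unit vectors p₁, p₂ with components (cos φ cos λ, cos φ sin λ, sin φ).
The central angle between the endpoints is δ = arccos(p₁·p₂) ≈ 0.806 rad (46.2°). The total great-circle distance is δ·R ≈ 0.806 × 3440 ≈ 2771 nmi, so the target fraction is f = 400/2771 ≈ 0.144.
Interpolate at f ≈ 0.144 with slerp weights a = sin((1−f)δ)/sin δ ≈ 0.882, b = sin(fδ)/sin δ ≈ 0.161.
p = a·p₁ + b·p₂ ≈ (0.343, 0.884, 0.317); φ = arcsin(p_z) ≈ 18.45°, λ = atan2(p_y, p_x) ≈ 68.81°.

≈ lat 18°, lon 69°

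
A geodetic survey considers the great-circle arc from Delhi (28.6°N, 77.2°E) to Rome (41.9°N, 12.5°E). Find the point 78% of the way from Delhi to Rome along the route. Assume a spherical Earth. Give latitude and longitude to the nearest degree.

Write both endpoints as unit vectors p₁, p₂ with components (cos φ cos λ, cos φ sin λ, sin φ).
The central angle between the endpoints is δ = arccos(p₁·p₂) ≈ 0.929 rad (53.2°).
Interpolate at f = 0.78 with slerp weights a = sin((1−f)δ)/sin δ ≈ 0.253, b = sin(fδ)/sin δ ≈ 0.827.
p = a·p₁ + b·p₂ ≈ (0.651, 0.350, 0.674); φ = arcsin(p_z) ≈ 42.37°, λ = atan2(p_y, p_x) ≈ 28.29°.

≈ 42°N, 28°E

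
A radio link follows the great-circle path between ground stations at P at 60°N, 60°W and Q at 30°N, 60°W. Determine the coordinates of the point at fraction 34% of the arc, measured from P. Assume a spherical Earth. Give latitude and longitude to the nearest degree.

From cos δ = sin φ₁ sin φ₂ + cos φ₁ cos φ₂ cos Δλ, the central angle is δ ≈ 0.524 rad (30.0°).
Interpolate at f = 0.34 with slerp weights a = sin((1−f)δ)/sin δ ≈ 0.677, b = sin(fδ)/sin δ ≈ 0.354.
p = a·p₁ + b·p₂ ≈ (0.323, -0.559, 0.764); φ = arcsin(p_z) ≈ 49.80°, λ = atan2(p_y, p_x) ≈ -60.00°.

≈ 50°N, 60°W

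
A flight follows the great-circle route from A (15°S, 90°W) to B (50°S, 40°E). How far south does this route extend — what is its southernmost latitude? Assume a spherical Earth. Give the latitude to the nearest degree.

≈ 61°S

The great circle lies in the plane with unit normal n̂ = (p₁ × p₂)/|p₁ × p₂|.
Here n̂_z ≈ +0.486; the vertex latitude is φ_max = arccos|n̂_z| ≈ 61.0°.
Check via Clairaut: cos φ_max = |cos φ₁| · sin C = cos(15.0°)·sin(149.8°) ≈ 0.486, again giving ≈ 61.0°.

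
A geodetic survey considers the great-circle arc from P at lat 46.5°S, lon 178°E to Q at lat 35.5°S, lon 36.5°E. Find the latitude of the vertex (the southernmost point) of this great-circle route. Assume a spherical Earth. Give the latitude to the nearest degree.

The great circle lies in the plane with unit normal n̂ = (p₁ × p₂)/|p₁ × p₂|.
Here n̂_z ≈ -0.349; the vertex latitude is φ_max = arccos|n̂_z| ≈ 69.6°.

≈ 70°S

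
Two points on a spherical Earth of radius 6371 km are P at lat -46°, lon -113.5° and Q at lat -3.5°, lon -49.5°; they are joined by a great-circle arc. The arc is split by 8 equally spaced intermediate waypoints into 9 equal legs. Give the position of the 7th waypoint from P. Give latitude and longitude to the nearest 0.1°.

Convert each endpoint to a unit vector on the sphere (x = cos φ cos λ, y = cos φ sin λ, z = sin φ).
The central angle between the endpoints is δ = arccos(p₁·p₂) ≈ 1.216 rad (69.6°).
Interpolate at f = 7/9 with slerp weights a = sin((1−f)δ)/sin δ ≈ 0.285, b = sin(fδ)/sin δ ≈ 0.865.
p = a·p₁ + b·p₂ ≈ (0.482, -0.838, -0.258); φ = arcsin(p_z) ≈ -14.92°, λ = atan2(p_y, p_x) ≈ -60.10°.

≈ lat -14.9°, lon -60.1°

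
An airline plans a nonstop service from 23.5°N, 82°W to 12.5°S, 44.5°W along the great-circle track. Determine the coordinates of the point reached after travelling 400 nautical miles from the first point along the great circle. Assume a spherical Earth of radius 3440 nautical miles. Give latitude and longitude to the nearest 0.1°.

Convert each endpoint to a unit vector on the sphere (x = cos φ cos λ, y = cos φ sin λ, z = sin φ).
The central angle between the endpoints is δ = arccos(p₁·p₂) ≈ 0.897 rad (51.4°). The total great-circle distance is δ·R ≈ 0.897 × 3440 ≈ 3085 nmi, so the target fraction is f = 400/3085 ≈ 0.130.
Interpolate at f ≈ 0.130 with slerp weights a = sin((1−f)δ)/sin δ ≈ 0.901, b = sin(fδ)/sin δ ≈ 0.148.
p = a·p₁ + b·p₂ ≈ (0.218, -0.919, 0.327); φ = arcsin(p_z) ≈ 19.09°, λ = atan2(p_y, p_x) ≈ -76.64°.

≈ 19.1°N, 76.6°W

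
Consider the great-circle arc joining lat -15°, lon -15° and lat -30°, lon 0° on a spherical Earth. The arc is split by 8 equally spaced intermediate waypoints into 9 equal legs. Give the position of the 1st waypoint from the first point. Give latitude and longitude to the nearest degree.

The haversine formula gives a central angle δ ≈ 0.356 rad (20.4°) between the endpoints.
Interpolate at f = 1/9 with slerp weights a = sin((1−f)δ)/sin δ ≈ 0.893, b = sin(fδ)/sin δ ≈ 0.113.
p = a·p₁ + b·p₂ ≈ (0.931, -0.223, -0.288); φ = arcsin(p_z) ≈ -16.73°, λ = atan2(p_y, p_x) ≈ -13.48°.

≈ lat -17°, lon -13°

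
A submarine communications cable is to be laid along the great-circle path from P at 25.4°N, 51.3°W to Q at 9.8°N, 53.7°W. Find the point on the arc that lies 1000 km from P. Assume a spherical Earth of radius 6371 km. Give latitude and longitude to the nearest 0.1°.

Convert each endpoint to a unit vector on the sphere (x = cos φ cos λ, y = cos φ sin λ, z = sin φ).
The central angle between the endpoints is δ = arccos(p₁·p₂) ≈ 0.275 rad (15.8°). The total great-circle distance is δ·R ≈ 0.275 × 6371 ≈ 1753 km, so the target fraction is f = 1000/1753 ≈ 0.570.
Interpolate at f ≈ 0.570 with slerp weights a = sin((1−f)δ)/sin δ ≈ 0.434, b = sin(fδ)/sin δ ≈ 0.575.
p = a·p₁ + b·p₂ ≈ (0.581, -0.763, 0.284); φ = arcsin(p_z) ≈ 16.50°, λ = atan2(p_y, p_x) ≈ -52.72°.

≈ 16.5°N, 52.7°W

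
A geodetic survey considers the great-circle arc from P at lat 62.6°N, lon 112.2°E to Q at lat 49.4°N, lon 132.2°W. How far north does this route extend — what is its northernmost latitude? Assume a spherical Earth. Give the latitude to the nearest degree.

The great circle lies in the plane with unit normal n̂ = (p₁ × p₂)/|p₁ × p₂|.
Here n̂_z ≈ +0.322; the vertex latitude is φ_max = arccos|n̂_z| ≈ 71.2°.
Check via Clairaut: cos φ_max = |cos φ₁| · sin C = cos(62.6°)·sin(44.4°) ≈ 0.322, again giving ≈ 71.2°.

≈ 71°N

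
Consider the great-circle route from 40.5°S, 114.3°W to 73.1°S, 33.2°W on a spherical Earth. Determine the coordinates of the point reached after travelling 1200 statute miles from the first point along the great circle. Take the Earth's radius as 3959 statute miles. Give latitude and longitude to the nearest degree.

≈ 56°S, 103°W

The haversine formula gives a central angle δ ≈ 0.856 rad (49.0°) between the endpoints. The total great-circle distance is δ·R ≈ 0.856 × 3959 ≈ 3388 mi, so the target fraction is f = 1200/3388 ≈ 0.354.
Interpolate at f ≈ 0.354 with slerp weights a = sin((1−f)δ)/sin δ ≈ 0.695, b = sin(fδ)/sin δ ≈ 0.395.
p = a·p₁ + b·p₂ ≈ (-0.121, -0.545, -0.830); φ = arcsin(p_z) ≈ -56.07°, λ = atan2(p_y, p_x) ≈ -102.56°.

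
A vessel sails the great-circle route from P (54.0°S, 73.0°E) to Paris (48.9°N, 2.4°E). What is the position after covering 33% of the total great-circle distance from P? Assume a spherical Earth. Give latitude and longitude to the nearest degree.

From cos δ = sin φ₁ sin φ₂ + cos φ₁ cos φ₂ cos Δλ, the central angle is δ ≈ 2.073 rad (118.8°).
Interpolate at f = 0.33 with slerp weights a = sin((1−f)δ)/sin δ ≈ 1.122, b = sin(fδ)/sin δ ≈ 0.721.
p = a·p₁ + b·p₂ ≈ (0.666, 0.651, -0.364); φ = arcsin(p_z) ≈ -21.37°, λ = atan2(p_y, p_x) ≈ 44.31°.

≈ (21°S, 44°E)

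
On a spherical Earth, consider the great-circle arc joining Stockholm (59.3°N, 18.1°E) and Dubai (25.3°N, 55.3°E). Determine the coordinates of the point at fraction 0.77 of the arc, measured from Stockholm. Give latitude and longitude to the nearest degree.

≈ (34°N, 50°E)

Write both endpoints as unit vectors p₁, p₂ with components (cos φ cos λ, cos φ sin λ, sin φ).
The central angle between the endpoints is δ = arccos(p₁·p₂) ≈ 0.745 rad (42.7°).
Interpolate at f = 0.77 with slerp weights a = sin((1−f)δ)/sin δ ≈ 0.252, b = sin(fδ)/sin δ ≈ 0.800.
p = a·p₁ + b·p₂ ≈ (0.534, 0.635, 0.558); φ = arcsin(p_z) ≈ 33.94°, λ = atan2(p_y, p_x) ≈ 49.93°.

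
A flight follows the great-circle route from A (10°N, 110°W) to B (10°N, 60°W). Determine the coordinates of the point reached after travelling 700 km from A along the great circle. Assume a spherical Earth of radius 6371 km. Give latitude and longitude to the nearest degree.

Write both endpoints as unit vectors p₁, p₂ with components (cos φ cos λ, cos φ sin λ, sin φ).
The central angle between the endpoints is δ = arccos(p₁·p₂) ≈ 0.859 rad (49.2°). The total great-circle distance is δ·R ≈ 0.859 × 6371 ≈ 5470 km, so the target fraction is f = 700/5470 ≈ 0.128.
Interpolate at f ≈ 0.128 with slerp weights a = sin((1−f)δ)/sin δ ≈ 0.899, b = sin(fδ)/sin δ ≈ 0.145.
p = a·p₁ + b·p₂ ≈ (-0.232, -0.956, 0.181); φ = arcsin(p_z) ≈ 10.45°, λ = atan2(p_y, p_x) ≈ -103.62°.

≈ (10°N, 104°W)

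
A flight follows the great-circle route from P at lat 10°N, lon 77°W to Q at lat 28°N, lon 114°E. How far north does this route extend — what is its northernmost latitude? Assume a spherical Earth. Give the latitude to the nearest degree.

The great circle lies in the plane with unit normal n̂ = (p₁ × p₂)/|p₁ × p₂|.
Here n̂_z ≈ -0.261; the vertex latitude is φ_max = arccos|n̂_z| ≈ 74.9°.
Check via Clairaut: cos φ_max = |cos φ₁| · sin C = cos(10.0°)·sin(15.4°) ≈ 0.261, again giving ≈ 74.9°.

≈ 75°N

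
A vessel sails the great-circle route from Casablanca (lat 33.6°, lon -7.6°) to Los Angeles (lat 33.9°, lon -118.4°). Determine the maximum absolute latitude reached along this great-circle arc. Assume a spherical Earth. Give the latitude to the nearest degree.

≈ 50°

The great circle lies in the plane with unit normal n̂ = (p₁ × p₂)/|p₁ × p₂|.
Here n̂_z ≈ -0.648; the vertex latitude is φ_max = arccos|n̂_z| ≈ 49.6°.
Check via Clairaut: cos φ_max = |cos φ₁| · sin C = cos(33.6°)·sin(51.0°) ≈ 0.648, again giving ≈ 49.6°.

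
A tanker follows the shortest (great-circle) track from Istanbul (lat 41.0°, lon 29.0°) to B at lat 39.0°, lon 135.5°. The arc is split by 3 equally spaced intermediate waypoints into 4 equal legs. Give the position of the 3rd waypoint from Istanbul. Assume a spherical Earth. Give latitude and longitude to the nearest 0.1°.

Write both endpoints as unit vectors p₁, p₂ with components (cos φ cos λ, cos φ sin λ, sin φ).
The central angle between the endpoints is δ = arccos(p₁·p₂) ≈ 1.322 rad (75.7°).
Interpolate at f = 3/4 with slerp weights a = sin((1−f)δ)/sin δ ≈ 0.335, b = sin(fδ)/sin δ ≈ 0.863.
p = a·p₁ + b·p₂ ≈ (-0.258, 0.593, 0.763); φ = arcsin(p_z) ≈ 49.73°, λ = atan2(p_y, p_x) ≈ 113.49°.

≈ lat 49.7°, lon 113.5°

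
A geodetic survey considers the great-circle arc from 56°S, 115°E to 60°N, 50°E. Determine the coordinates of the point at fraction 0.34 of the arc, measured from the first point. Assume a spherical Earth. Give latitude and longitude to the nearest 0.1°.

≈ 16.9°S, 91.1°E

The haversine formula gives a central angle δ ≈ 2.214 rad (126.9°) between the endpoints.
Interpolate at f = 0.34 with slerp weights a = sin((1−f)δ)/sin δ ≈ 1.242, b = sin(fδ)/sin δ ≈ 0.854.
p = a·p₁ + b·p₂ ≈ (-0.019, 0.957, -0.290); φ = arcsin(p_z) ≈ -16.85°, λ = atan2(p_y, p_x) ≈ 91.14°.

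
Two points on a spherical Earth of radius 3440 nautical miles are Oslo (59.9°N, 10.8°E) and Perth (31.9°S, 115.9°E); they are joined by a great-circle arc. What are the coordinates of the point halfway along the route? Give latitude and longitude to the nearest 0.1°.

≈ 21.2°N, 81.9°E

The haversine formula gives a central angle δ ≈ 2.175 rad (124.6°) between the endpoints.
Interpolate at f = 1/2 with slerp weights a = sin((1−f)δ)/sin δ ≈ 1.076, b = sin(fδ)/sin δ ≈ 1.076.
p = a·p₁ + b·p₂ ≈ (0.131, 0.923, 0.362); φ = arcsin(p_z) ≈ 21.24°, λ = atan2(p_y, p_x) ≈ 81.92°.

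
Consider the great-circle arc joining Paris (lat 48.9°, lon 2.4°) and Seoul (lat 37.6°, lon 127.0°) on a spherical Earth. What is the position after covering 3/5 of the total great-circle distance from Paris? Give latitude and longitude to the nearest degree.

Convert each endpoint to a unit vector on the sphere (x = cos φ cos λ, y = cos φ sin λ, z = sin φ).
The central angle between the endpoints is δ = arccos(p₁·p₂) ≈ 1.406 rad (80.6°).
Interpolate at f = 3/5 with slerp weights a = sin((1−f)δ)/sin δ ≈ 0.541, b = sin(fδ)/sin δ ≈ 0.757.
p = a·p₁ + b·p₂ ≈ (-0.006, 0.494, 0.869); φ = arcsin(p_z) ≈ 60.39°, λ = atan2(p_y, p_x) ≈ 90.70°.

≈ lat 60°, lon 91°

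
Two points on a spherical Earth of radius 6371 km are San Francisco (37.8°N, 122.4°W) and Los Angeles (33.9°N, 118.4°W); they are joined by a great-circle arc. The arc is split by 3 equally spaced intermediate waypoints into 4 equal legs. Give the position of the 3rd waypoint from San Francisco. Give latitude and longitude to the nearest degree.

The haversine formula gives a central angle δ ≈ 0.088 rad (5.1°) between the endpoints.
Interpolate at f = 3/4 with slerp weights a = sin((1−f)δ)/sin δ ≈ 0.250, b = sin(fδ)/sin δ ≈ 0.750.
p = a·p₁ + b·p₂ ≈ (-0.402, -0.715, 0.572); φ = arcsin(p_z) ≈ 34.89°, λ = atan2(p_y, p_x) ≈ -119.36°.

≈ 35°N, 119°W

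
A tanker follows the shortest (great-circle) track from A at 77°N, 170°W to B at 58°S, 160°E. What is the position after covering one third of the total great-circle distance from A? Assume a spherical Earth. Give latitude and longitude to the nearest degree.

≈ 32°N, 171°E

Write both endpoints as unit vectors p₁, p₂ with components (cos φ cos λ, cos φ sin λ, sin φ).
The central angle between the endpoints is δ = arccos(p₁·p₂) ≈ 2.379 rad (136.3°).
Interpolate at f = 1/3 with slerp weights a = sin((1−f)δ)/sin δ ≈ 1.447, b = sin(fδ)/sin δ ≈ 1.031.
p = a·p₁ + b·p₂ ≈ (-0.834, 0.130, 0.536); φ = arcsin(p_z) ≈ 32.39°, λ = atan2(p_y, p_x) ≈ 171.12°.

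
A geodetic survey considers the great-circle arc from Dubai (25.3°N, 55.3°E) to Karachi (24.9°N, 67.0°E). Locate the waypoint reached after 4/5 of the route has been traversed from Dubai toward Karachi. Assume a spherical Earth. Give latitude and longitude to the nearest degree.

The haversine formula gives a central angle δ ≈ 0.185 rad (10.6°) between the endpoints.
Interpolate at f = 4/5 with slerp weights a = sin((1−f)δ)/sin δ ≈ 0.201, b = sin(fδ)/sin δ ≈ 0.802.
p = a·p₁ + b·p₂ ≈ (0.388, 0.819, 0.423); φ = arcsin(p_z) ≈ 25.05°, λ = atan2(p_y, p_x) ≈ 64.67°.

≈ 25°N, 65°E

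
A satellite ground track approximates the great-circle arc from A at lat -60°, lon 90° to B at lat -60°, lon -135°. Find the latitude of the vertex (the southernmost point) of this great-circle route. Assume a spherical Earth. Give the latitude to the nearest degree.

≈ -78°

The great circle lies in the plane with unit normal n̂ = (p₁ × p₂)/|p₁ × p₂|.
Here n̂_z ≈ +0.216; the vertex latitude is φ_max = arccos|n̂_z| ≈ 77.5°.
Check via Clairaut: cos φ_max = |cos φ₁| · sin C = cos(60.0°)·sin(154.4°) ≈ 0.216, again giving ≈ 77.5°.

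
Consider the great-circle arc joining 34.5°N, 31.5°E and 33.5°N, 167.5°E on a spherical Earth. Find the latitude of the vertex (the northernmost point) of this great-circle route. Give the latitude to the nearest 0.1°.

The great circle lies in the plane with unit normal n̂ = (p₁ × p₂)/|p₁ × p₂|.
Here n̂_z ≈ +0.485; the vertex latitude is φ_max = arccos|n̂_z| ≈ 61.0°.
Check via Clairaut: cos φ_max = |cos φ₁| · sin C = cos(34.5°)·sin(36.1°) ≈ 0.485, again giving ≈ 61.0°.

≈ 61.0°N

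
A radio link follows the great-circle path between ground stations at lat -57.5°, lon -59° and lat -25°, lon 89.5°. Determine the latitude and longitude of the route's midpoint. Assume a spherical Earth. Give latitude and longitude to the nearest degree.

≈ lat -67°, lon 57°

Convert each endpoint to a unit vector on the sphere (x = cos φ cos λ, y = cos φ sin λ, z = sin φ).
The central angle between the endpoints is δ = arccos(p₁·p₂) ≈ 1.630 rad (93.4°).
Interpolate at f = 1/2 with slerp weights a = sin((1−f)δ)/sin δ ≈ 0.729, b = sin(fδ)/sin δ ≈ 0.729.
p = a·p₁ + b·p₂ ≈ (0.207, 0.325, -0.923); φ = arcsin(p_z) ≈ -67.33°, λ = atan2(p_y, p_x) ≈ 57.44°.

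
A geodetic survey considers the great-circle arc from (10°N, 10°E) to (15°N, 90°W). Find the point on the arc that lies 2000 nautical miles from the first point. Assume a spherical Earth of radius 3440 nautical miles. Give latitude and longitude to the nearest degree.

The haversine formula gives a central angle δ ≈ 1.691 rad (96.9°) between the endpoints. The total great-circle distance is δ·R ≈ 1.691 × 3440 ≈ 5818 nmi, so the target fraction is f = 2000/5818 ≈ 0.344.
Interpolate at f ≈ 0.344 with slerp weights a = sin((1−f)δ)/sin δ ≈ 0.902, b = sin(fδ)/sin δ ≈ 0.553.
p = a·p₁ + b·p₂ ≈ (0.875, -0.380, 0.300); φ = arcsin(p_z) ≈ 17.45°, λ = atan2(p_y, p_x) ≈ -23.48°.

≈ (17°N, 23°W)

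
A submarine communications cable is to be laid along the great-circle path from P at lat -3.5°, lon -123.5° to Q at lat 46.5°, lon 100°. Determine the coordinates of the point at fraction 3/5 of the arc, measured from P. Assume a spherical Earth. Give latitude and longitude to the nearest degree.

Convert each endpoint to a unit vector on the sphere (x = cos φ cos λ, y = cos φ sin λ, z = sin φ).
The central angle between the endpoints is δ = arccos(p₁·p₂) ≈ 2.144 rad (122.9°).
Interpolate at f = 3/5 with slerp weights a = sin((1−f)δ)/sin δ ≈ 0.901, b = sin(fδ)/sin δ ≈ 1.143.
p = a·p₁ + b·p₂ ≈ (-0.633, 0.025, 0.774); φ = arcsin(p_z) ≈ 50.71°, λ = atan2(p_y, p_x) ≈ 177.72°.

≈ lat 51°, lon 178°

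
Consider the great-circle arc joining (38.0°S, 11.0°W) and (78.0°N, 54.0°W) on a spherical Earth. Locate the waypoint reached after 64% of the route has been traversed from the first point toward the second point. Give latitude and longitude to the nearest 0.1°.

≈ (37.3°N, 22.4°W)

Write both endpoints as unit vectors p₁, p₂ with components (cos φ cos λ, cos φ sin λ, sin φ).
The central angle between the endpoints is δ = arccos(p₁·p₂) ≈ 2.074 rad (118.8°).
Interpolate at f = 0.64 with slerp weights a = sin((1−f)δ)/sin δ ≈ 0.775, b = sin(fδ)/sin δ ≈ 1.108.
p = a·p₁ + b·p₂ ≈ (0.735, -0.303, 0.606); φ = arcsin(p_z) ≈ 37.33°, λ = atan2(p_y, p_x) ≈ -22.40°.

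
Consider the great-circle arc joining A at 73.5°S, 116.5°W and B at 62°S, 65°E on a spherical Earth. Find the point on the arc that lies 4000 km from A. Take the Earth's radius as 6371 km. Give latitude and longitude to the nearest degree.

Write both endpoints as unit vectors p₁, p₂ with components (cos φ cos λ, cos φ sin λ, sin φ).
The central angle between the endpoints is δ = arccos(p₁·p₂) ≈ 0.777 rad (44.5°). The total great-circle distance is δ·R ≈ 0.777 × 6371 ≈ 4948 km, so the target fraction is f = 4000/4948 ≈ 0.808.
Interpolate at f ≈ 0.808 with slerp weights a = sin((1−f)δ)/sin δ ≈ 0.211, b = sin(fδ)/sin δ ≈ 0.838.
p = a·p₁ + b·p₂ ≈ (0.139, 0.303, -0.943); φ = arcsin(p_z) ≈ -70.52°, λ = atan2(p_y, p_x) ≈ 65.27°.

≈ 71°S, 65°E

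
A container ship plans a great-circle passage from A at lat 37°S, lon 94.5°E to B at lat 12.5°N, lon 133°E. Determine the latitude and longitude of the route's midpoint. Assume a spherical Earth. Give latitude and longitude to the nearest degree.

≈ lat 13°S, lon 116°E

Write both endpoints as unit vectors p₁, p₂ with components (cos φ cos λ, cos φ sin λ, sin φ).
The central angle between the endpoints is δ = arccos(p₁·p₂) ≈ 1.070 rad (61.3°).
Interpolate at f = 1/2 with slerp weights a = sin((1−f)δ)/sin δ ≈ 0.581, b = sin(fδ)/sin δ ≈ 0.581.
p = a·p₁ + b·p₂ ≈ (-0.423, 0.878, -0.224); φ = arcsin(p_z) ≈ -12.94°, λ = atan2(p_y, p_x) ≈ 115.75°.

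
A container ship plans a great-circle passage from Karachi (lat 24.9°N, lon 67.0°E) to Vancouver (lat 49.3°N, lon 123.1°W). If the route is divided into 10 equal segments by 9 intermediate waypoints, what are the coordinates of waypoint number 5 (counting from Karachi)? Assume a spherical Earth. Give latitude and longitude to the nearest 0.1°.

≈ lat 76.2°N, lon 90.3°E

Write both endpoints as unit vectors p₁, p₂ with components (cos φ cos λ, cos φ sin λ, sin φ).
The central angle between the endpoints is δ = arccos(p₁·p₂) ≈ 1.837 rad (105.3°).
Interpolate at f = 5/10 with slerp weights a = sin((1−f)δ)/sin δ ≈ 0.824, b = sin(fδ)/sin δ ≈ 0.824.
p = a·p₁ + b·p₂ ≈ (-0.001, 0.238, 0.971); φ = arcsin(p_z) ≈ 76.24°, λ = atan2(p_y, p_x) ≈ 90.34°.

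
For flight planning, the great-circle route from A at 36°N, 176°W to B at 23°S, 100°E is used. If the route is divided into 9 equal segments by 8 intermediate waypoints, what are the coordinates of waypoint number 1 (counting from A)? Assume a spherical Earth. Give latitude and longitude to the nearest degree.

Write both endpoints as unit vectors p₁, p₂ with components (cos φ cos λ, cos φ sin λ, sin φ).
The central angle between the endpoints is δ = arccos(p₁·p₂) ≈ 1.723 rad (98.7°).
Interpolate at f = 1/9 with slerp weights a = sin((1−f)δ)/sin δ ≈ 1.011, b = sin(fδ)/sin δ ≈ 0.193.
p = a·p₁ + b·p₂ ≈ (-0.847, 0.117, 0.519); φ = arcsin(p_z) ≈ 31.27°, λ = atan2(p_y, p_x) ≈ 172.10°.

≈ 31°N, 172°E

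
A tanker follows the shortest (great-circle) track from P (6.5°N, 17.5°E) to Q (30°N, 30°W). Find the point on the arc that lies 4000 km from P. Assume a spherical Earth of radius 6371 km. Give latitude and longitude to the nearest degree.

≈ (25°N, 15°W)

From cos δ = sin φ₁ sin φ₂ + cos φ₁ cos φ₂ cos Δλ, the central angle is δ ≈ 0.879 rad (50.4°). The total great-circle distance is δ·R ≈ 0.879 × 6371 ≈ 5600 km, so the target fraction is f = 4000/5600 ≈ 0.714.
Interpolate at f ≈ 0.714 with slerp weights a = sin((1−f)δ)/sin δ ≈ 0.323, b = sin(fδ)/sin δ ≈ 0.763.
p = a·p₁ + b·p₂ ≈ (0.878, -0.234, 0.418); φ = arcsin(p_z) ≈ 24.70°, λ = atan2(p_y, p_x) ≈ -14.92°.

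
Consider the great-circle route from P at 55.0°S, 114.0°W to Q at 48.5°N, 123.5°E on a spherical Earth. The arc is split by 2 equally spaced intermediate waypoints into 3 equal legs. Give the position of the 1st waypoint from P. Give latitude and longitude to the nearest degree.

≈ 26°S, 168°W

Write both endpoints as unit vectors p₁, p₂ with components (cos φ cos λ, cos φ sin λ, sin φ).
The central angle between the endpoints is δ = arccos(p₁·p₂) ≈ 2.528 rad (144.9°).
Interpolate at f = 1/3 with slerp weights a = sin((1−f)δ)/sin δ ≈ 1.726, b = sin(fδ)/sin δ ≈ 1.297.
p = a·p₁ + b·p₂ ≈ (-0.877, -0.188, -0.442); φ = arcsin(p_z) ≈ -26.26°, λ = atan2(p_y, p_x) ≈ -167.91°.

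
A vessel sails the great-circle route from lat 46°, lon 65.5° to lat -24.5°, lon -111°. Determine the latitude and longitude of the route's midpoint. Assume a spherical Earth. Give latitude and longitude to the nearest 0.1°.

Write both endpoints as unit vectors p₁, p₂ with components (cos φ cos λ, cos φ sin λ, sin φ).
The central angle between the endpoints is δ = arccos(p₁·p₂) ≈ 2.763 rad (158.3°).
Interpolate at f = 1/2 with slerp weights a = sin((1−f)δ)/sin δ ≈ 2.658, b = sin(fδ)/sin δ ≈ 2.658.
p = a·p₁ + b·p₂ ≈ (-0.101, -0.578, 0.810); φ = arcsin(p_z) ≈ 54.08°, λ = atan2(p_y, p_x) ≈ -99.92°.

≈ lat 54.1°, lon -99.9°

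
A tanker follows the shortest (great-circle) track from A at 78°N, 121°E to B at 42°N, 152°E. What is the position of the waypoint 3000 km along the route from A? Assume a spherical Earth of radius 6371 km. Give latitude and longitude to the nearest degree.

≈ 53°N, 149°E

Convert each endpoint to a unit vector on the sphere (x = cos φ cos λ, y = cos φ sin λ, z = sin φ).
The central angle between the endpoints is δ = arccos(p₁·p₂) ≈ 0.665 rad (38.1°). The total great-circle distance is δ·R ≈ 0.665 × 6371 ≈ 4236 km, so the target fraction is f = 3000/4236 ≈ 0.708.
Interpolate at f ≈ 0.708 with slerp weights a = sin((1−f)δ)/sin δ ≈ 0.313, b = sin(fδ)/sin δ ≈ 0.735.
p = a·p₁ + b·p₂ ≈ (-0.516, 0.312, 0.798); φ = arcsin(p_z) ≈ 52.91°, λ = atan2(p_y, p_x) ≈ 148.82°.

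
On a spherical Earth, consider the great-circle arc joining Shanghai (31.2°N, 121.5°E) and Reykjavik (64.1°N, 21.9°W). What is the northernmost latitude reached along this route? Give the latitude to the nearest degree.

The great circle lies in the plane with unit normal n̂ = (p₁ × p₂)/|p₁ × p₂|.
Here n̂_z ≈ -0.226; the vertex latitude is φ_max = arccos|n̂_z| ≈ 76.9°.
Check via Clairaut: cos φ_max = |cos φ₁| · sin C = cos(31.2°)·sin(15.3°) ≈ 0.226, again giving ≈ 76.9°.

≈ 77°N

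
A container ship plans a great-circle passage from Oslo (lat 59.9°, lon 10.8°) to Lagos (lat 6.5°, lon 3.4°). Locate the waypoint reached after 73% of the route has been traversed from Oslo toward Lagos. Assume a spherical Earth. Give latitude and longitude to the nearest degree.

From cos δ = sin φ₁ sin φ₂ + cos φ₁ cos φ₂ cos Δλ, the central angle is δ ≈ 0.937 rad (53.7°).
Interpolate at f = 0.73 with slerp weights a = sin((1−f)δ)/sin δ ≈ 0.311, b = sin(fδ)/sin δ ≈ 0.784.
p = a·p₁ + b·p₂ ≈ (0.931, 0.075, 0.358); φ = arcsin(p_z) ≈ 20.95°, λ = atan2(p_y, p_x) ≈ 4.63°.

≈ lat 21°, lon 5°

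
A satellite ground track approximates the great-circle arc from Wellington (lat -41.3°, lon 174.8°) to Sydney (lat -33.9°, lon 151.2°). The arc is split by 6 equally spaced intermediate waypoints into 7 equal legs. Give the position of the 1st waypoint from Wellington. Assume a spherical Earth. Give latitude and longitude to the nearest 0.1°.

Convert each endpoint to a unit vector on the sphere (x = cos φ cos λ, y = cos φ sin λ, z = sin φ).
The central angle between the endpoints is δ = arccos(p₁·p₂) ≈ 0.350 rad (20.0°).
Interpolate at f = 1/7 with slerp weights a = sin((1−f)δ)/sin δ ≈ 0.862, b = sin(fδ)/sin δ ≈ 0.146.
p = a·p₁ + b·p₂ ≈ (-0.751, 0.117, -0.650); φ = arcsin(p_z) ≈ -40.55°, λ = atan2(p_y, p_x) ≈ 171.15°.

≈ lat -40.5°, lon 171.1°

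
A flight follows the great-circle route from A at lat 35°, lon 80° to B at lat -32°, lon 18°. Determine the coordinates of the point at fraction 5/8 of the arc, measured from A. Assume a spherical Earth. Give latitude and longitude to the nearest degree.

Write both endpoints as unit vectors p₁, p₂ with components (cos φ cos λ, cos φ sin λ, sin φ).
The central angle between the endpoints is δ = arccos(p₁·p₂) ≈ 1.549 rad (88.7°).
Interpolate at f = 5/8 with slerp weights a = sin((1−f)δ)/sin δ ≈ 0.549, b = sin(fδ)/sin δ ≈ 0.824.
p = a·p₁ + b·p₂ ≈ (0.743, 0.659, -0.122); φ = arcsin(p_z) ≈ -7.00°, λ = atan2(p_y, p_x) ≈ 41.57°.

≈ lat -7°, lon 42°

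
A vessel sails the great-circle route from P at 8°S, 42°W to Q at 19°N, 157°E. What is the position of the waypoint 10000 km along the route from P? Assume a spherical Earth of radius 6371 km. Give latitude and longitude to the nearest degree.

Convert each endpoint to a unit vector on the sphere (x = cos φ cos λ, y = cos φ sin λ, z = sin φ).
The central angle between the endpoints is δ = arccos(p₁·p₂) ≈ 2.767 rad (158.5°). The total great-circle distance is δ·R ≈ 2.767 × 6371 ≈ 17628 km, so the target fraction is f = 10000/17628 ≈ 0.567.
Interpolate at f ≈ 0.567 with slerp weights a = sin((1−f)δ)/sin δ ≈ 2.544, b = sin(fδ)/sin δ ≈ 2.732.
p = a·p₁ + b·p₂ ≈ (-0.506, -0.676, 0.535); φ = arcsin(p_z) ≈ 32.38°, λ = atan2(p_y, p_x) ≈ -126.81°.

≈ 32°N, 127°W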